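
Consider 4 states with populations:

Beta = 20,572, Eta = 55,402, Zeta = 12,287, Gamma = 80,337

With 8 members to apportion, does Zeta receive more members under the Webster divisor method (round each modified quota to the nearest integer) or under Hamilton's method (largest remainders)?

Webster

Webster: Beta 1, Eta 2, Zeta 1, Gamma 4.
Hamilton: Beta 1, Eta 3, Zeta 0, Gamma 4.
Zeta gets 1 under Webster and 0 under Hamilton.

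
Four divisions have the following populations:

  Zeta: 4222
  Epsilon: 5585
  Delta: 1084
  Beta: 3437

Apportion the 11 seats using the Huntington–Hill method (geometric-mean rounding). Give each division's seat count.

With divisor 1326: modified quotas Zeta 3.184, Epsilon 4.212, Delta 0.817, Beta 2.592.
Geometric-mean thresholds: Zeta √(3·4)=3.464, Epsilon √(4·5)=4.472, Delta (min 1), Beta √(2·3)=2.449.
Each quota rounded against its threshold gives Zeta 3, Epsilon 4, Delta 1, Beta 3 (total 11).

Zeta: 3, Epsilon: 4, Delta: 1, Beta: 3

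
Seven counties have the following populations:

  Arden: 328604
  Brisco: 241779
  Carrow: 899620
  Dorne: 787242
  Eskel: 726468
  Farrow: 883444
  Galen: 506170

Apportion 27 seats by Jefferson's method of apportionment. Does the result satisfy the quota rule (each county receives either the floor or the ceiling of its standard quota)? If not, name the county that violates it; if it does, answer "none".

Standard quotas: Arden 2.029, Brisco 1.493, Carrow 5.554, Dorne 4.860, Eskel 4.485, Farrow 5.454, Galen 3.125.
Jefferson allocation: Arden 2, Brisco 1, Carrow 6, Dorne 5, Eskel 4, Farrow 6, Galen 3.
Every allocation lies between the lower and upper quota.

none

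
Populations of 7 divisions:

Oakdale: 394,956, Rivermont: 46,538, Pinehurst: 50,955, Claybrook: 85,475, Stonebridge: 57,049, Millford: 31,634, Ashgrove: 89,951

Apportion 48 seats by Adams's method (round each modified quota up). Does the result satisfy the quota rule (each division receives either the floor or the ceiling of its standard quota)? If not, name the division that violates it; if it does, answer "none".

Oakdale

Standard quotas: Oakdale 25.058, Rivermont 2.953, Pinehurst 3.233, Claybrook 5.423, Stonebridge 3.619, Millford 2.007, Ashgrove 5.707.
Adams allocation: Oakdale 24, Rivermont 3, Pinehurst 3, Claybrook 6, Stonebridge 4, Millford 2, Ashgrove 6.
Oakdale has quota 25.058 (lower 25, upper 26) but receives 24 — outside the quota interval.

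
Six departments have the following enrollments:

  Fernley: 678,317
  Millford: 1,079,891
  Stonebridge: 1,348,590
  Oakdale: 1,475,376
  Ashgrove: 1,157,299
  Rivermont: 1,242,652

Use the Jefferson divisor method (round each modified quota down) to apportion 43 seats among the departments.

Fernley=4; Millford=7; Stonebridge=8; Oakdale=9; Ashgrove=7; Rivermont=8

Standard divisor 6982125/43 ≈ 162375; standard quotas: Fernley 4.177, Millford 6.651, Stonebridge 8.305, Oakdale 9.086, Ashgrove 7.127, Rivermont 7.653.
Rounding down gives 4, 6, 8, 9, 7, 7 = 41 seats, so the divisor must be adjusted.
With modified divisor 152100: modified quotas Fernley 4.460, Millford 7.100, Stonebridge 8.866, Oakdale 9.700, Ashgrove 7.609, Rivermont 8.170.
Rounding down: Fernley 4, Millford 7, Stonebridge 8, Oakdale 9, Ashgrove 7, Rivermont 8 (total 43).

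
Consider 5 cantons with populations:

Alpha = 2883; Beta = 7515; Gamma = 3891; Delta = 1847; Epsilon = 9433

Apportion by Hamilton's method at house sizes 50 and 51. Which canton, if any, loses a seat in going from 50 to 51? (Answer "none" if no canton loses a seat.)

Delta

At 50 seats: Alpha 6, Beta 15, Gamma 7, Delta 4, Epsilon 18.
At 51 seats: Alpha 6, Beta 15, Gamma 8, Delta 3, Epsilon 19.
Delta drops from 4 to 3.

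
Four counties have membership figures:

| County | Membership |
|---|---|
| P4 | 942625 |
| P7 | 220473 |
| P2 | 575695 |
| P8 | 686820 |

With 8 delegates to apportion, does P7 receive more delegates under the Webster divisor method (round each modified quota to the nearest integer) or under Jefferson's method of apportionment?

Webster: P4 3, P7 1, P2 2, P8 2.
Jefferson: P4 4, P7 0, P2 2, P8 2.
P7 gets 1 under Webster and 0 under Jefferson.

Webster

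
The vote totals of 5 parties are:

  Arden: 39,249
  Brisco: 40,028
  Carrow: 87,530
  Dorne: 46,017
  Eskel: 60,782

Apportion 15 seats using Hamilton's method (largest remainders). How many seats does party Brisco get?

2

Standard divisor: 273606 ÷ 15 ≈ 18240.4.
Standard quotas: Arden 2.1518, Brisco 2.1945, Carrow 4.7987, Dorne 2.5228, Eskel 3.3323.
Lower quotas: Arden 2, Brisco 2, Carrow 4, Dorne 2, Eskel 3 (sum 13, leaving 2 seats).
Remainders in descending order: Carrow 0.7987, Dorne 0.5228, Eskel 0.3323, Brisco 0.1945, Arden 0.1518.
Largest remainders: Carrow, Dorne receive the extra seats.
Brisco receives 2.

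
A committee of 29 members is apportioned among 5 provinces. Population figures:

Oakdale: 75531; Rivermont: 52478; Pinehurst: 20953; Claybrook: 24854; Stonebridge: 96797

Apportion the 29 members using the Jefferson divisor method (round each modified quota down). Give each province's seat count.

Standard divisor 270613/29 ≈ 9331.483; standard quotas: Oakdale 8.094, Rivermont 5.624, Pinehurst 2.245, Claybrook 2.663, Stonebridge 10.373.
Rounding down gives 8, 5, 2, 2, 10 = 27 seats, so the divisor must be adjusted.
With modified divisor 8600: modified quotas Oakdale 8.783, Rivermont 6.102, Pinehurst 2.436, Claybrook 2.890, Stonebridge 11.255.
Rounding down: Oakdale 8, Rivermont 6, Pinehurst 2, Claybrook 2, Stonebridge 11 (total 29).

Oakdale 8, Rivermont 6, Pinehurst 2, Claybrook 2, Stonebridge 11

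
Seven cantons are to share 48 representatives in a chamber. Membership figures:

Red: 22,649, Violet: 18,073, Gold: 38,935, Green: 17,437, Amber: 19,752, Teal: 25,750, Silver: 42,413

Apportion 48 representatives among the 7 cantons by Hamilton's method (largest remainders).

The standard divisor is 185009/48 ≈ 3854.354.
Standard quotas: Red 5.8762, Violet 4.6890, Gold 10.1016, Green 4.5240, Amber 5.1246, Teal 6.6808, Silver 11.0039.
Lower quotas: Red 5, Violet 4, Gold 10, Green 4, Amber 5, Teal 6, Silver 11 (sum 45, leaving 3 seats).
Remainders in descending order: Red 0.8762, Violet 0.6890, Teal 0.6808, Green 0.5240, Amber 0.1246, Gold 0.1016, Silver 0.0039.
Largest remainders: Red, Violet, Teal receive the extra seats.

Red 6, Violet 5, Gold 10, Green 4, Amber 5, Teal 7, Silver 11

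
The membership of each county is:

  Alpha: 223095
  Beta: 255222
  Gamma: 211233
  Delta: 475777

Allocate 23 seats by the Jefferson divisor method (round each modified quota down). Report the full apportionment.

Standard divisor 1165327/23 ≈ 50666.391; standard quotas: Alpha 4.403, Beta 5.037, Gamma 4.169, Delta 9.390.
Rounding down gives 4, 5, 4, 9 = 22 seats, so the divisor must be adjusted.
With modified divisor 46100: modified quotas Alpha 4.839, Beta 5.536, Gamma 4.582, Delta 10.321.
Rounding down: Alpha 4, Beta 5, Gamma 4, Delta 10 (total 23).

Alpha=4, Beta=5, Gamma=4, Delta=10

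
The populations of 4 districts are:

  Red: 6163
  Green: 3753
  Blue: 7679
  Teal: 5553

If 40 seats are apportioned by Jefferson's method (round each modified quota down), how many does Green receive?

Standard divisor 23148/40 ≈ 578.7; standard quotas: Red 10.650, Green 6.485, Blue 13.269, Teal 9.596.
Rounding down gives 10, 6, 13, 9 = 38 seats, so the divisor must be adjusted.
With modified divisor 550: modified quotas Red 11.205, Green 6.824, Blue 13.962, Teal 10.096.
Rounding down: Red 11, Green 6, Blue 13, Teal 10 (total 40).
Green receives 6.

6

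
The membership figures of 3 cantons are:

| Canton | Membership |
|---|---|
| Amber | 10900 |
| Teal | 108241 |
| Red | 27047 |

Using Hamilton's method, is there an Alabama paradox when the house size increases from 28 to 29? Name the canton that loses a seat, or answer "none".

none

At 28 seats: Amber 2, Teal 21, Red 5.
At 29 seats: Amber 2, Teal 22, Red 5.
No canton's allocation decreased.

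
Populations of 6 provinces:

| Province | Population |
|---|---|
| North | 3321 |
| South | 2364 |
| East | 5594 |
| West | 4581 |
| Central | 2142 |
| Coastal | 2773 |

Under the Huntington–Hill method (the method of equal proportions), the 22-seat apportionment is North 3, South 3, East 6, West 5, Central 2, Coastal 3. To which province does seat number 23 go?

North

Priority for the next seat is population ÷ (√(s·(s+1))).
Priorities: North 958.690, South 682.428, East 863.173, West 836.372, Central 874.468, Coastal 800.496.
Highest priority: North.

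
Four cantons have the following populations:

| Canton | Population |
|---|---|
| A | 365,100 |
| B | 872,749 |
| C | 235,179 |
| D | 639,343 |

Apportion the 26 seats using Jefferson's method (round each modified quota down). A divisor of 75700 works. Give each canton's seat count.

With modified divisor 75700: modified quotas A 4.823, B 11.529, C 3.107, D 8.446.
Rounding down: A 4, B 11, C 3, D 8 (total 26).

A 4; B 11; C 3; D 8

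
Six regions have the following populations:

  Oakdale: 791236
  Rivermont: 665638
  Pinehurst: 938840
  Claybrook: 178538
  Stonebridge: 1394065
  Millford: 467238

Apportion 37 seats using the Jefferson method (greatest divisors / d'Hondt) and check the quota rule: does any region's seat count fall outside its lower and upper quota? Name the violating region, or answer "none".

Standard quotas: Oakdale 6.600, Rivermont 5.553, Pinehurst 7.832, Claybrook 1.489, Stonebridge 11.629, Millford 3.898.
Jefferson allocation: Oakdale 7, Rivermont 5, Pinehurst 8, Claybrook 1, Stonebridge 12, Millford 4.
Every allocation lies between the lower and upper quota.

none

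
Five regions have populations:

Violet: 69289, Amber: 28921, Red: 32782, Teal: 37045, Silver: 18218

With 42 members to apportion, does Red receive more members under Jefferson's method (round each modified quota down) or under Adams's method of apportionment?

Adams

Jefferson: Violet 16, Amber 7, Red 7, Teal 8, Silver 4.
Adams: Violet 15, Amber 7, Red 8, Teal 8, Silver 4.
Red gets 7 under Jefferson and 8 under Adams.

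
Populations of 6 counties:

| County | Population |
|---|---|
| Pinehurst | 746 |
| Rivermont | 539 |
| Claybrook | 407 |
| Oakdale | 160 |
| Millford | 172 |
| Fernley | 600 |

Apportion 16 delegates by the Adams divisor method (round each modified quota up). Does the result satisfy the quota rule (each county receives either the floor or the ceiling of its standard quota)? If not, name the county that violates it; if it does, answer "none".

none

Standard quotas: Pinehurst 4.549, Rivermont 3.287, Claybrook 2.482, Oakdale 0.976, Millford 1.049, Fernley 3.659.
Adams allocation: Pinehurst 4, Rivermont 3, Claybrook 3, Oakdale 1, Millford 1, Fernley 4.
Every allocation lies between the lower and upper quota.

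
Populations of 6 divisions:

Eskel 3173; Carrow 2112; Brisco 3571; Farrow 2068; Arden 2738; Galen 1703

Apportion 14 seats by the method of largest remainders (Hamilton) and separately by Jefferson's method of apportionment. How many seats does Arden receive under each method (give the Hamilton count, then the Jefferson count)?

2 and 3

Hamilton: Eskel 3, Carrow 2, Brisco 3, Farrow 2, Arden 2, Galen 2.
Jefferson: Eskel 3, Carrow 2, Brisco 3, Farrow 2, Arden 3, Galen 1.
Arden gets 2 under Hamilton and 3 under Jefferson.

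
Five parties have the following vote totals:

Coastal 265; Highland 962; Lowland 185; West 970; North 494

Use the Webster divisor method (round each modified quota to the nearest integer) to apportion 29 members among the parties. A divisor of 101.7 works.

Coastal=3; Highland=9; Lowland=2; West=10; North=5

With modified divisor 101.7: modified quotas Coastal 2.606, Highland 9.459, Lowland 1.819, West 9.538, North 4.857.
Rounding to the nearest integer: Coastal 3, Highland 9, Lowland 2, West 10, North 5 (total 29).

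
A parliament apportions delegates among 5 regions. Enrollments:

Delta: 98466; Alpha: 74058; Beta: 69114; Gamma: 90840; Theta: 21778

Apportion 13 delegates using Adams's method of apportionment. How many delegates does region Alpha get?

Standard divisor 354256/13 ≈ 27250.462; standard quotas: Delta 3.613, Alpha 2.718, Beta 2.536, Gamma 3.334, Theta 0.799.
Rounding up gives 4, 3, 3, 4, 1 = 15 seats, so the divisor must be adjusted.
With modified divisor 33700: modified quotas Delta 2.922, Alpha 2.198, Beta 2.051, Gamma 2.696, Theta 0.646.
Rounding up: Delta 3, Alpha 3, Beta 3, Gamma 3, Theta 1 (total 13).
Alpha receives 3.

3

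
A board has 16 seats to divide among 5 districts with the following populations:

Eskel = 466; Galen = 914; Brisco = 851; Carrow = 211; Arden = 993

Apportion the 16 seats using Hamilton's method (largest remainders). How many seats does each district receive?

Eskel 2, Galen 4, Brisco 4, Carrow 1, Arden 5

The standard divisor is 3435/16 ≈ 214.688.
Standard quotas: Eskel 2.171, Galen 4.257, Brisco 3.964, Carrow 0.983, Arden 4.625.
Lower quotas: Eskel 2, Galen 4, Brisco 3, Carrow 0, Arden 4 (sum 13, leaving 3 seats).
Remainders in descending order: Carrow 0.983, Brisco 0.964, Arden 0.625, Galen 0.257, Eskel 0.171.
Largest remainders: Carrow, Brisco, Arden receive the extra seats.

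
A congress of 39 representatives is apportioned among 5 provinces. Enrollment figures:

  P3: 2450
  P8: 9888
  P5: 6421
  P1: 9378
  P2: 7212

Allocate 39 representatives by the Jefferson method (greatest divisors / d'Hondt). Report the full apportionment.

Standard divisor 35349/39 ≈ 906.385; standard quotas: P3 2.703, P8 10.909, P5 7.084, P1 10.347, P2 7.957.
Rounding down gives 2, 10, 7, 10, 7 = 36 seats, so the divisor must be adjusted.
With modified divisor 840: modified quotas P3 2.917, P8 11.771, P5 7.644, P1 11.164, P2 8.586.
Rounding down: P3 2, P8 11, P5 7, P1 11, P2 8 (total 39).

P3 2, P8 11, P5 7, P1 11, P2 8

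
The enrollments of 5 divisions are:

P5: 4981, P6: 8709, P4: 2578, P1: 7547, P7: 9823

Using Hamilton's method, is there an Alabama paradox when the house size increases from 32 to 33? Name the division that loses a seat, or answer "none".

At 32 seats: P5 5, P6 8, P4 3, P1 7, P7 9.
At 33 seats: P5 5, P6 9, P4 2, P1 7, P7 10.
P4 drops from 3 to 2.

P4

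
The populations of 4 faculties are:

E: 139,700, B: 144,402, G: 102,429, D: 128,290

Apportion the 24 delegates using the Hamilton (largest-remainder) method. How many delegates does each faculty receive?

Standard divisor: 514821 ÷ 24 ≈ 21450.875.
Standard quotas: E 6.5126, B 6.7318, G 4.7750, D 5.9806.
Lower quotas: E 6, B 6, G 4, D 5 (sum 21, leaving 3 seats).
Remainders in descending order: D 0.9806, G 0.7750, B 0.7318, E 0.5126.
The surplus seats go to D, G, B.

E=6, B=7, G=5, D=6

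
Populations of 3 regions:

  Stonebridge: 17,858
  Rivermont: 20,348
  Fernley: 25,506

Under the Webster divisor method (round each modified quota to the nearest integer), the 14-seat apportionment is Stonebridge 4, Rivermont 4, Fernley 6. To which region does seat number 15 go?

Priority for the next seat is population ÷ (current seats + 0.5).
Priorities: Stonebridge 3968.444, Rivermont 4521.778, Fernley 3924.000.
Highest priority: Rivermont.

Rivermont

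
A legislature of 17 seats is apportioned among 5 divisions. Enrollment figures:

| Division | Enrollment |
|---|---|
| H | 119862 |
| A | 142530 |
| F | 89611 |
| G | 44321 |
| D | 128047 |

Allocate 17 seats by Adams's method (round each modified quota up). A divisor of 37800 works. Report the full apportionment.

H 4; A 4; F 3; G 2; D 4

With modified divisor 37800: modified quotas H 3.171, A 3.771, F 2.371, G 1.173, D 3.387.
Rounding up: H 4, A 4, F 3, G 2, D 4 (total 17).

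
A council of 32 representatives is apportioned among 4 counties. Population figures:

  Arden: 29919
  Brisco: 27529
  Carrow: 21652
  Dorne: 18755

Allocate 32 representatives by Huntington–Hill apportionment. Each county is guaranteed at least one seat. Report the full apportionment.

Arden: 10; Brisco: 9; Carrow: 7; Dorne: 6

With divisor 3028: modified quotas Arden 9.881, Brisco 9.091, Carrow 7.151, Dorne 6.194.
Geometric-mean thresholds: Arden √(9·10)=9.487, Brisco √(9·10)=9.487, Carrow √(7·8)=7.483, Dorne √(6·7)=6.481.
Each quota rounded against its threshold gives Arden 10, Brisco 9, Carrow 7, Dorne 6 (total 32).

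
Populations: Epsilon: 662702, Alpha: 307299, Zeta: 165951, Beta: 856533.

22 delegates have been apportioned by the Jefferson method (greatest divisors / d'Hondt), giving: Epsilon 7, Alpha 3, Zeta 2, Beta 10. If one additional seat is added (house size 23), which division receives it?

Epsilon

Priority for the next seat is population ÷ (current seats + 1).
Priorities: Epsilon 82837.750, Alpha 76824.750, Zeta 55317.000, Beta 77866.636.
Highest priority: Epsilon.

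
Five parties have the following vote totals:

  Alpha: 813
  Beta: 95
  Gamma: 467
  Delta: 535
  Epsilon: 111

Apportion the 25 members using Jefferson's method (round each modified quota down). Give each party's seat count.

Alpha 10, Beta 1, Gamma 6, Delta 7, Epsilon 1

Standard divisor 2021/25 ≈ 80.84; standard quotas: Alpha 10.057, Beta 1.175, Gamma 5.777, Delta 6.618, Epsilon 1.373.
Rounding down gives 10, 1, 5, 6, 1 = 23 seats, so the divisor must be adjusted.
With modified divisor 75: modified quotas Alpha 10.840, Beta 1.267, Gamma 6.227, Delta 7.133, Epsilon 1.480.
Rounding down: Alpha 10, Beta 1, Gamma 6, Delta 7, Epsilon 1 (total 25).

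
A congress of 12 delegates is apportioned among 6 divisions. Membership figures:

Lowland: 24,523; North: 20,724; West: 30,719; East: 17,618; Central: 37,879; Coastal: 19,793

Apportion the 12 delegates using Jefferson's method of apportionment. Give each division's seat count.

Standard divisor 151256/12 ≈ 12604.667; standard quotas: Lowland 1.946, North 1.644, West 2.437, East 1.398, Central 3.005, Coastal 1.570.
Rounding down gives 1, 1, 2, 1, 3, 1 = 9 seats, so the divisor must be adjusted.
With modified divisor 10100: modified quotas Lowland 2.428, North 2.052, West 3.041, East 1.744, Central 3.750, Coastal 1.960.
Rounding down: Lowland 2, North 2, West 3, East 1, Central 3, Coastal 1 (total 12).

Lowland 2, North 2, West 3, East 1, Central 3, Coastal 1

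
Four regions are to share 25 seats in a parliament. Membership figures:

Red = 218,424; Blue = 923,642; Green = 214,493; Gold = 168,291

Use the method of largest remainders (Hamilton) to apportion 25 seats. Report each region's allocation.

The standard divisor is 1524850/25 = 60994.
Standard quotas: Red 3.5811, Blue 15.1432, Green 3.5166, Gold 2.7591.
Lower quotas: Red 3, Blue 15, Green 3, Gold 2 (sum 23, leaving 2 seats).
Remainders in descending order: Gold 0.7591, Red 0.5811, Green 0.5166, Blue 0.1432.
The surplus seats go to Gold, Red.

Red: 4, Blue: 15, Green: 3, Gold: 3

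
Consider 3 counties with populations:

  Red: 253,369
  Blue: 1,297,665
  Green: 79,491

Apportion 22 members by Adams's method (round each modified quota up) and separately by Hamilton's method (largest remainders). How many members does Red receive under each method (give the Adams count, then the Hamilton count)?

Adams: Red 4, Blue 17, Green 1.
Hamilton: Red 3, Blue 18, Green 1.
Red gets 4 under Adams and 3 under Hamilton.

4 and 3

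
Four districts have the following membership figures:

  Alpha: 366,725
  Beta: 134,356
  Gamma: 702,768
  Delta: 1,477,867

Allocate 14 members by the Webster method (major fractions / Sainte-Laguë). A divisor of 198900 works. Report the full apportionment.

Alpha=2, Beta=1, Gamma=4, Delta=7

With modified divisor 198900: modified quotas Alpha 1.844, Beta 0.675, Gamma 3.533, Delta 7.430.
Rounding to the nearest integer: Alpha 2, Beta 1, Gamma 4, Delta 7 (total 14).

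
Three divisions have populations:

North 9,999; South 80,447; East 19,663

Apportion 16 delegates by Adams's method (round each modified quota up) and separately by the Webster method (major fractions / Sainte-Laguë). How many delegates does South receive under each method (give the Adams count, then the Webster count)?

Adams: North 2, South 11, East 3.
Webster: North 1, South 12, East 3.
South gets 11 under Adams and 12 under Webster.

11 and 12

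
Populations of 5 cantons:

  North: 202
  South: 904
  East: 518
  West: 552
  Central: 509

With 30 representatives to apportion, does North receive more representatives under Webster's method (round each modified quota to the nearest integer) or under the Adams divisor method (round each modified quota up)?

Adams

Webster: North 2, South 10, East 6, West 6, Central 6.
Adams: North 3, South 9, East 6, West 6, Central 6.
North gets 2 under Webster and 3 under Adams.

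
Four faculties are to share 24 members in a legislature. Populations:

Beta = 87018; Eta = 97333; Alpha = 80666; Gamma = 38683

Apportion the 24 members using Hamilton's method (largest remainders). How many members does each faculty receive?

Beta 7; Eta 8; Alpha 6; Gamma 3

Total 303700; standard divisor 303700/24 ≈ 12654.167.
Standard quotas: Beta 6.8766, Eta 7.6918, Alpha 6.3747, Gamma 3.0569.
Lower quotas: Beta 6, Eta 7, Alpha 6, Gamma 3 (sum 22, leaving 2 seats).
Remainders in descending order: Beta 0.8766, Eta 0.6918, Alpha 0.3747, Gamma 0.0569.
Largest remainders: Beta, Eta receive the extra seats.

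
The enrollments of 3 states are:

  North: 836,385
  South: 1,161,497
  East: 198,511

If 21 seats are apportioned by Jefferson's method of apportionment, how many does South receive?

Standard divisor 2196393/21 ≈ 104590.143; standard quotas: North 7.997, South 11.105, East 1.898.
Rounding down gives 7, 11, 1 = 19 seats, so the divisor must be adjusted.
With modified divisor 98000: modified quotas North 8.535, South 11.852, East 2.026.
Rounding down: North 8, South 11, East 2 (total 21).
South receives 11.

11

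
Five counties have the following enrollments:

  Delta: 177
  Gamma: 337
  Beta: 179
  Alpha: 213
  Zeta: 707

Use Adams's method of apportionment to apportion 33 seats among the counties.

Standard divisor 1613/33 ≈ 48.879; standard quotas: Delta 3.621, Gamma 6.895, Beta 3.662, Alpha 4.358, Zeta 14.464.
Rounding up gives 4, 7, 4, 5, 15 = 35 seats, so the divisor must be adjusted.
With modified divisor 54: modified quotas Delta 3.278, Gamma 6.241, Beta 3.315, Alpha 3.944, Zeta 13.093.
Rounding up: Delta 4, Gamma 7, Beta 4, Alpha 4, Zeta 14 (total 33).

Delta 4; Gamma 7; Beta 4; Alpha 4; Zeta 14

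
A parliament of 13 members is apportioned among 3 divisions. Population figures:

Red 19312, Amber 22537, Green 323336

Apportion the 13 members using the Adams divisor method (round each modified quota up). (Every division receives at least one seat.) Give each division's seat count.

Red=1, Amber=1, Green=11

Standard divisor 365185/13 ≈ 28091.154; standard quotas: Red 0.687, Amber 0.802, Green 11.510.
Rounding up gives 1, 1, 12 = 14 seats, so the divisor must be adjusted.
With modified divisor 30900: modified quotas Red 0.625, Amber 0.729, Green 10.464.
Rounding up: Red 1, Amber 1, Green 11 (total 13).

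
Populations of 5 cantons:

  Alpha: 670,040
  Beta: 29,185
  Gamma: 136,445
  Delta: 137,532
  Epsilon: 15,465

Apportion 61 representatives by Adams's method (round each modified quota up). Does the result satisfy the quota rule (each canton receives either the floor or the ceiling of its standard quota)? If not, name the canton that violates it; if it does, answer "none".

Standard quotas: Alpha 41.341, Beta 1.801, Gamma 8.419, Delta 8.486, Epsilon 0.954.
Adams allocation: Alpha 40, Beta 2, Gamma 9, Delta 9, Epsilon 1.
Alpha has quota 41.341 (lower 41, upper 42) but receives 40 — outside the quota interval.

Alpha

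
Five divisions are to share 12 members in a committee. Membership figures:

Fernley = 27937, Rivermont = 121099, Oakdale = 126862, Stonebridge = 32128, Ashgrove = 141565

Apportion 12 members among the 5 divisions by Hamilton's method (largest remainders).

Fernley=1, Rivermont=3, Oakdale=3, Stonebridge=1, Ashgrove=4

Standard divisor: 449591 ÷ 12 ≈ 37465.917.
Standard quotas: Fernley 0.7457, Rivermont 3.2322, Oakdale 3.3861, Stonebridge 0.8575, Ashgrove 3.7785.
Lower quotas: Fernley 0, Rivermont 3, Oakdale 3, Stonebridge 0, Ashgrove 3 (sum 9, leaving 3 seats).
Remainders in descending order: Stonebridge 0.8575, Ashgrove 0.7785, Fernley 0.7457, Oakdale 0.3861, Rivermont 0.2322.
Largest remainders: Stonebridge, Ashgrove, Fernley receive the extra seats.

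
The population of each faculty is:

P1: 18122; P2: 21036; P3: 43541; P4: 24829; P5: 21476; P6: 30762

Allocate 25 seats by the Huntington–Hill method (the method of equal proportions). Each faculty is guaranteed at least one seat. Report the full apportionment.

P1: 3, P2: 3, P3: 7, P4: 4, P5: 3, P6: 5

With divisor 6459: modified quotas P1 2.806, P2 3.257, P3 6.741, P4 3.844, P5 3.325, P6 4.763.
Geometric-mean thresholds: P1 √(2·3)=2.449, P2 √(3·4)=3.464, P3 √(6·7)=6.481, P4 √(3·4)=3.464, P5 √(3·4)=3.464, P6 √(4·5)=4.472.
Each quota rounded against its threshold gives P1 3, P2 3, P3 7, P4 4, P5 3, P6 5 (total 25).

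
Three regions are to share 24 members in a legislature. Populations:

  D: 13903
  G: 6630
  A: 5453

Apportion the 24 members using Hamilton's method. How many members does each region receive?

The standard divisor is 25986/24 ≈ 1082.75.
Standard quotas: D 12.8405, G 6.1233, A 5.0363.
Lower quotas: D 12, G 6, A 5 (sum 23, leaving 1 seat).
Remainders in descending order: D 0.8405, G 0.1233, A 0.0363.
Largest remainder: D receives the extra seat.

D 13, G 6, A 5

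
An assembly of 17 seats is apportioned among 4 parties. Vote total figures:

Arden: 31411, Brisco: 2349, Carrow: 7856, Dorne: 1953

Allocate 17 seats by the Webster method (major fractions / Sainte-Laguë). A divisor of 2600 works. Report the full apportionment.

Arden=12, Brisco=1, Carrow=3, Dorne=1

With modified divisor 2600: modified quotas Arden 12.081, Brisco 0.903, Carrow 3.022, Dorne 0.751.
Rounding to the nearest integer: Arden 12, Brisco 1, Carrow 3, Dorne 1 (total 17).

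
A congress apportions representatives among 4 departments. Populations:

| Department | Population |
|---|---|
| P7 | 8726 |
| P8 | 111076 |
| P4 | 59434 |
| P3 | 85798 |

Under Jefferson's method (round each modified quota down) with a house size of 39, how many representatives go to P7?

Standard divisor 265034/39 ≈ 6795.744; standard quotas: P7 1.284, P8 16.345, P4 8.746, P3 12.625.
Rounding down gives 1, 16, 8, 12 = 37 seats, so the divisor must be adjusted.
With modified divisor 6570: modified quotas P7 1.328, P8 16.907, P4 9.046, P3 13.059.
Rounding down: P7 1, P8 16, P4 9, P3 13 (total 39).
P7 receives 1.

1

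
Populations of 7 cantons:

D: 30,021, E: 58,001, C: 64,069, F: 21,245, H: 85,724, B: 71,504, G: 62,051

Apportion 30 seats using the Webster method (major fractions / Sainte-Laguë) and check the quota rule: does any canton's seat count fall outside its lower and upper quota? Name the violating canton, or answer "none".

none

Standard quotas: D 2.294, E 4.432, C 4.896, F 1.623, H 6.550, B 5.464, G 4.741.
Webster allocation: D 2, E 4, C 5, F 2, H 7, B 5, G 5.
Every allocation lies between the lower and upper quota.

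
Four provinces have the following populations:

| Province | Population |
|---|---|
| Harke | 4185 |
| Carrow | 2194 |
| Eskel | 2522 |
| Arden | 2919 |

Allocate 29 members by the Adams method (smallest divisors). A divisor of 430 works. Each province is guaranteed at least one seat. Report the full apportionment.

Harke 10, Carrow 6, Eskel 6, Arden 7

With modified divisor 430: modified quotas Harke 9.733, Carrow 5.102, Eskel 5.865, Arden 6.788.
Rounding up: Harke 10, Carrow 6, Eskel 6, Arden 7 (total 29).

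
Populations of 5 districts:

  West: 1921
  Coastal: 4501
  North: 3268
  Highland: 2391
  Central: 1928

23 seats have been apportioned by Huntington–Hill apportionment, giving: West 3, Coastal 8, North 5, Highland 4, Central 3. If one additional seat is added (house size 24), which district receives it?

North

Priority for the next seat is population ÷ (√(s·(s+1))).
Priorities: West 554.545, Coastal 530.448, North 596.652, Highland 534.644, Central 556.566.
Highest priority: North.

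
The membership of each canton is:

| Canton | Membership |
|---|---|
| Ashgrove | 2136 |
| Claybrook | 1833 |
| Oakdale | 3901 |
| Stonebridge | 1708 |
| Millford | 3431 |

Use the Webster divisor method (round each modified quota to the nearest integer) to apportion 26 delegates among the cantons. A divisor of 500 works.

With modified divisor 500: modified quotas Ashgrove 4.272, Claybrook 3.666, Oakdale 7.802, Stonebridge 3.416, Millford 6.862.
Rounding to the nearest integer: Ashgrove 4, Claybrook 4, Oakdale 8, Stonebridge 3, Millford 7 (total 26).

Ashgrove 4, Claybrook 4, Oakdale 8, Stonebridge 3, Millford 7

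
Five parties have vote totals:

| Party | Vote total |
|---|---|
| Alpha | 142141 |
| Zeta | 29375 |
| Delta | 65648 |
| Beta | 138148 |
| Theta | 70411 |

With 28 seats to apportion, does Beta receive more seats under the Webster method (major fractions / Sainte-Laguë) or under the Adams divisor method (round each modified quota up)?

Webster

Webster: Alpha 9, Zeta 2, Delta 4, Beta 9, Theta 4.
Adams: Alpha 9, Zeta 2, Delta 4, Beta 8, Theta 5.
Beta gets 9 under Webster and 8 under Adams.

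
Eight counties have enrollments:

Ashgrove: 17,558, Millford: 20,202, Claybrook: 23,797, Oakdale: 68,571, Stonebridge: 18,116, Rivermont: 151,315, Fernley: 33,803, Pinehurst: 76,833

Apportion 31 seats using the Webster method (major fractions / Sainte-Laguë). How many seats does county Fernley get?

3

Standard divisor 410195/31 ≈ 13232.097; standard quotas: Ashgrove 1.327, Millford 1.527, Claybrook 1.798, Oakdale 5.182, Stonebridge 1.369, Rivermont 11.435, Fernley 2.555, Pinehurst 5.807.
Rounding to the nearest integer gives Ashgrove 1, Millford 2, Claybrook 2, Oakdale 5, Stonebridge 1, Rivermont 11, Fernley 3, Pinehurst 6 — total 31, matching the house size, so no adjustment is needed.
Fernley receives 3.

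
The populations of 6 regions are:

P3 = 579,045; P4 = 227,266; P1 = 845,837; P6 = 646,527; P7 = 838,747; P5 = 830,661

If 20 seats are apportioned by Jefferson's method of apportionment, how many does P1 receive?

Standard divisor 3968083/20 ≈ 198404.15; standard quotas: P3 2.919, P4 1.145, P1 4.263, P6 3.259, P7 4.227, P5 4.187.
Rounding down gives 2, 1, 4, 3, 4, 4 = 18 seats, so the divisor must be adjusted.
With modified divisor 168460: modified quotas P3 3.437, P4 1.349, P1 5.021, P6 3.838, P7 4.979, P5 4.931.
Rounding down: P3 3, P4 1, P1 5, P6 3, P7 4, P5 4 (total 20).
P1 receives 5.

5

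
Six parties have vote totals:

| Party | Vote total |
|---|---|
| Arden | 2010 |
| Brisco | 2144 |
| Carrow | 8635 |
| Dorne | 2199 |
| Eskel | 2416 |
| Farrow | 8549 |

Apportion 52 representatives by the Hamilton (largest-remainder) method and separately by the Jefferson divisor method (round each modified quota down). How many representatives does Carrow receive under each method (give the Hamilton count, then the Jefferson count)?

17 and 18

Hamilton: Arden 4, Brisco 4, Carrow 17, Dorne 5, Eskel 5, Farrow 17.
Jefferson: Arden 4, Brisco 4, Carrow 18, Dorne 4, Eskel 5, Farrow 17.
Carrow gets 17 under Hamilton and 18 under Jefferson.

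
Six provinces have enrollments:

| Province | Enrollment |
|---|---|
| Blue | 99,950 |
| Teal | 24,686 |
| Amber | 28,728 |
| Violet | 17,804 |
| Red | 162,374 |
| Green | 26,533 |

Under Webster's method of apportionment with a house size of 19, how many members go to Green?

1

Standard divisor 360075/19 ≈ 18951.316; standard quotas: Blue 5.274, Teal 1.303, Amber 1.516, Violet 0.939, Red 8.568, Green 1.400.
Rounding to the nearest integer gives Blue 5, Teal 1, Amber 2, Violet 1, Red 9, Green 1 — total 19, matching the house size, so no adjustment is needed.
Green receives 1.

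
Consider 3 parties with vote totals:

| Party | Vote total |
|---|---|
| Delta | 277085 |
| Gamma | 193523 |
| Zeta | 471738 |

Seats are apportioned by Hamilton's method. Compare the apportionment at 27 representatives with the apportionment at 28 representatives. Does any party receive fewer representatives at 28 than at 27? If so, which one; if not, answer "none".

At 27 seats: Delta 8, Gamma 6, Zeta 13.
At 28 seats: Delta 8, Gamma 6, Zeta 14.
No party's allocation decreased.

none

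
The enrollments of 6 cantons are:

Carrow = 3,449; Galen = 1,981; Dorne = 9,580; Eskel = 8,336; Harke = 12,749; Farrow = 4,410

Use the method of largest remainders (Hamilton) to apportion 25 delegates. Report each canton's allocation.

Carrow 2, Galen 1, Dorne 6, Eskel 5, Harke 8, Farrow 3

Total 40505; standard divisor 40505/25 ≈ 1620.2.
Standard quotas: Carrow 2.1287, Galen 1.2227, Dorne 5.9129, Eskel 5.1450, Harke 7.8688, Farrow 2.7219.
Lower quotas: Carrow 2, Galen 1, Dorne 5, Eskel 5, Harke 7, Farrow 2 (sum 22, leaving 3 seats).
Remainders in descending order: Dorne 0.9129, Harke 0.8688, Farrow 0.7219, Galen 0.2227, Eskel 0.1450, Carrow 0.1287.
The surplus seats go to Dorne, Harke, Farrow.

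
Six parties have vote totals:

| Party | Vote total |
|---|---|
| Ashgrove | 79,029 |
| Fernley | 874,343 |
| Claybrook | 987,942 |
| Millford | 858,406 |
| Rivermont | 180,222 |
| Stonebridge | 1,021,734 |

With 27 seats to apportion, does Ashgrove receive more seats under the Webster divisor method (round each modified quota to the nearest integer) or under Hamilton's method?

Webster

Webster: Ashgrove 1, Fernley 6, Claybrook 6, Millford 6, Rivermont 1, Stonebridge 7.
Hamilton: Ashgrove 0, Fernley 6, Claybrook 7, Millford 6, Rivermont 1, Stonebridge 7.
Ashgrove gets 1 under Webster and 0 under Hamilton.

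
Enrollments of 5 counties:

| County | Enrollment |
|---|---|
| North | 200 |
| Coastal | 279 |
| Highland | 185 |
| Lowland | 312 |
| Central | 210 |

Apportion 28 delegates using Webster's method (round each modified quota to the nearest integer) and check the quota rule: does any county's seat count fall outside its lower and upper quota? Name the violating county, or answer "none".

none

Standard quotas: North 4.722, Coastal 6.587, Highland 4.368, Lowland 7.366, Central 4.958.
Webster allocation: North 5, Coastal 7, Highland 4, Lowland 7, Central 5.
Every allocation lies between the lower and upper quota.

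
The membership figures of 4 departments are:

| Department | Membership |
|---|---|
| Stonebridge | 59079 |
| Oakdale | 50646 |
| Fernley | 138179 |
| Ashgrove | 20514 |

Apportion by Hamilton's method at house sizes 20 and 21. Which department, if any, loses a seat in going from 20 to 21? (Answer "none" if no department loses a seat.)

At 20 seats: Stonebridge 4, Oakdale 4, Fernley 10, Ashgrove 2.
At 21 seats: Stonebridge 5, Oakdale 4, Fernley 11, Ashgrove 1.
Ashgrove drops from 2 to 1.

Ashgrove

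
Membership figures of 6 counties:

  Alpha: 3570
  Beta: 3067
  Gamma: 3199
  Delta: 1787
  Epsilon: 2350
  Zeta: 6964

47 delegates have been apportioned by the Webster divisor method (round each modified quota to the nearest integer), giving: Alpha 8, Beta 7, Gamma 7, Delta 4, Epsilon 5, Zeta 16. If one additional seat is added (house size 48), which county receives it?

Epsilon

Priority for the next seat is population ÷ (current seats + 0.5).
Priorities: Alpha 420.000, Beta 408.933, Gamma 426.533, Delta 397.111, Epsilon 427.273, Zeta 422.061.
Highest priority: Epsilon.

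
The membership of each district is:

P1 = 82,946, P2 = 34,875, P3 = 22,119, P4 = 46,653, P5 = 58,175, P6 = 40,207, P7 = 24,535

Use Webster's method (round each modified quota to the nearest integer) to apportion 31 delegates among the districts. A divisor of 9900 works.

With modified divisor 9900: modified quotas P1 8.378, P2 3.523, P3 2.234, P4 4.712, P5 5.876, P6 4.061, P7 2.478.
Rounding to the nearest integer: P1 8, P2 4, P3 2, P4 5, P5 6, P6 4, P7 2 (total 31).

P1 8, P2 4, P3 2, P4 5, P5 6, P6 4, P7 2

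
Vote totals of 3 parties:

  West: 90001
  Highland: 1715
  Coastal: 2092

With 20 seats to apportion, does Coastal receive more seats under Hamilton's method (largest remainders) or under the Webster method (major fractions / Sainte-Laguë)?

Hamilton: West 19, Highland 0, Coastal 1.
Webster: West 20, Highland 0, Coastal 0.
Coastal gets 1 under Hamilton and 0 under Webster.

Hamilton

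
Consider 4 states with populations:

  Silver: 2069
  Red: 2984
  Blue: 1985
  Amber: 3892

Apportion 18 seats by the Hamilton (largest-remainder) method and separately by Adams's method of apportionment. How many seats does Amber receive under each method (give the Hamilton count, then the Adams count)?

7 and 6

Hamilton: Silver 3, Red 5, Blue 3, Amber 7.
Adams: Silver 4, Red 5, Blue 3, Amber 6.
Amber gets 7 under Hamilton and 6 under Adams.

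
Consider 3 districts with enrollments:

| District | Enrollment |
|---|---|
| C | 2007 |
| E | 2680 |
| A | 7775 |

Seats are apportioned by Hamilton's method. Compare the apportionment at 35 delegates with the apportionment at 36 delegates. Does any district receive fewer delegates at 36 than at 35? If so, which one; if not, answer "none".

At 35 seats: C 6, E 7, A 22.
At 36 seats: C 6, E 8, A 22.
No district's allocation decreased.

none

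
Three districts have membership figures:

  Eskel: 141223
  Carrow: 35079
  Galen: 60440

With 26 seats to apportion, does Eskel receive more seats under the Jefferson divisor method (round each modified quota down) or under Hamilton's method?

Jefferson

Jefferson: Eskel 16, Carrow 4, Galen 6.
Hamilton: Eskel 15, Carrow 4, Galen 7.
Eskel gets 16 under Jefferson and 15 under Hamilton.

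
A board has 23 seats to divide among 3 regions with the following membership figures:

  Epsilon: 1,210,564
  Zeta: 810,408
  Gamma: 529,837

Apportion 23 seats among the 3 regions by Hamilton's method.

The standard divisor is 2550809/23 ≈ 110904.739.
Standard quotas: Epsilon 10.9153, Zeta 7.3072, Gamma 4.7774.
Lower quotas: Epsilon 10, Zeta 7, Gamma 4 (sum 21, leaving 2 seats).
Remainders in descending order: Epsilon 0.9153, Gamma 0.7774, Zeta 0.3072.
The surplus seats go to Epsilon, Gamma.

Epsilon 11, Zeta 7, Gamma 5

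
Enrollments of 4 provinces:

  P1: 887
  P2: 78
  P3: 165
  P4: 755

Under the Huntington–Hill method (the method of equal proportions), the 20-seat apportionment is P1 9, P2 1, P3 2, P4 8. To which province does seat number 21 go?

Priority for the next seat is population ÷ (√(s·(s+1))).
Priorities: P1 93.498, P2 55.154, P3 67.361, P4 88.978.
Highest priority: P1.

P1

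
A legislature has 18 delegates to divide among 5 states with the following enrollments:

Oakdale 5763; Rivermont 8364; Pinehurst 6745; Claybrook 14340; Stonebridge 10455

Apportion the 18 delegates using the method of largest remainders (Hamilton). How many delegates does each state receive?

Oakdale 2; Rivermont 3; Pinehurst 3; Claybrook 6; Stonebridge 4

Standard divisor: 45667 ÷ 18 ≈ 2537.056.
Standard quotas: Oakdale 2.2715, Rivermont 3.2967, Pinehurst 2.6586, Claybrook 5.6522, Stonebridge 4.1209.
Lower quotas: Oakdale 2, Rivermont 3, Pinehurst 2, Claybrook 5, Stonebridge 4 (sum 16, leaving 2 seats).
Remainders in descending order: Pinehurst 0.6586, Claybrook 0.6522, Rivermont 0.2967, Oakdale 0.2715, Stonebridge 0.1209.
Largest remainders: Pinehurst, Claybrook receive the extra seats.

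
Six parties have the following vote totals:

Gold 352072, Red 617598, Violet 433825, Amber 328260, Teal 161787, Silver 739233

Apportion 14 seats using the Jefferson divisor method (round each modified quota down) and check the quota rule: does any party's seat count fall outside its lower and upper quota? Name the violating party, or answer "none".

none

Standard quotas: Gold 1.872, Red 3.284, Violet 2.307, Amber 1.746, Teal 0.860, Silver 3.931.
Jefferson allocation: Gold 2, Red 3, Violet 2, Amber 2, Teal 1, Silver 4.
Every allocation lies between the lower and upper quota.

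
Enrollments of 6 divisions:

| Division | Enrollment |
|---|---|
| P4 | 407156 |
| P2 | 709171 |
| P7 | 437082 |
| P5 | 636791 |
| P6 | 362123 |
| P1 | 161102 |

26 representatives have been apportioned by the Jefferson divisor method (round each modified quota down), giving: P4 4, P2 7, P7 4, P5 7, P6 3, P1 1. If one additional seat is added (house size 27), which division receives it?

Priority for the next seat is population ÷ (current seats + 1).
Priorities: P4 81431.200, P2 88646.375, P7 87416.400, P5 79598.875, P6 90530.750, P1 80551.000.
Highest priority: P6.

P6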